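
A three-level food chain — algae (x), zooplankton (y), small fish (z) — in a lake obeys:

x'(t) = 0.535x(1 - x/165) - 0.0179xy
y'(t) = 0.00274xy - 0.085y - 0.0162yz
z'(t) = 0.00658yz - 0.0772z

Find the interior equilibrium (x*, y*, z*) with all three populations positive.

x* ≈ 100, y* ≈ 11.7, z* ≈ 11.7

From dz/dt = 0: 0.00658y* = 0.0772, so y* = 11.7.
From dx/dt = 0: 0.535(1 - x*/165) = 0.0179·11.7, giving x* = 165·(1 - 0.393) = 100.
From dy/dt = 0: 0.00274·100 - 0.085 = 0.0162z*, so z* = 0.19/0.0162 = 11.7.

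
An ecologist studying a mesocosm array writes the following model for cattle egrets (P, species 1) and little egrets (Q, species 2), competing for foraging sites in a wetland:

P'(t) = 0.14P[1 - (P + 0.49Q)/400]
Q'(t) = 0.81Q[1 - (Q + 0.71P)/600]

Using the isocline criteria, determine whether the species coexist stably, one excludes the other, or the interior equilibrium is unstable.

stable coexistence

Compare the nullcline intercepts: K1/α12 = 400/0.49 = 816 > K2 = 600; K2/α21 = 600/0.71 = 845 > K1 = 400.
Since both inequalities hold, each species can invade when rare, so the interior equilibrium is stable.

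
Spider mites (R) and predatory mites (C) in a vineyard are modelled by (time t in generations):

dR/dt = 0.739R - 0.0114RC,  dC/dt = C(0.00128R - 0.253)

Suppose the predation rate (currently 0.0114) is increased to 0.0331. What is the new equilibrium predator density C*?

At the interior fixed point, setting dR/dt = 0 with R > 0 fixes C* = (prey growth rate)/(RC coefficient) — independent of the other coefficients.
With the change, C* = 0.739/0.0331 = 22.3; it falls from 64.8.

C* ≈ 22.3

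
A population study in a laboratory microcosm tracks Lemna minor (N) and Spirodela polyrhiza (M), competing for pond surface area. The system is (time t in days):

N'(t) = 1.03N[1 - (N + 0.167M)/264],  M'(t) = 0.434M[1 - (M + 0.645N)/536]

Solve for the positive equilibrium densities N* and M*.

N* ≈ 196, M* ≈ 410

Setting both brackets to zero gives the nullclines N + 0.167M = 264 and 0.645N + M = 536.
Substituting M = 536 - 0.645N into the first: N(1 - 0.167·0.645) = 264 - 0.167·536.
So N* = 174/0.892 = 196, and then M* = 536 - 0.645·196 = 410.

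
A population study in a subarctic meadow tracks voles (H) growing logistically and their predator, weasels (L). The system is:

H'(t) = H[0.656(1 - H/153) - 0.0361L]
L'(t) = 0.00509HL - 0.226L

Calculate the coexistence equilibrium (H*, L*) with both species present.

From dL/dt = 0 with L > 0: 0.00509H* = 0.226, so H* = 44.4.
Substitute into dH/dt = 0: 0.656(1 - 44.4/153) = 0.0361L*.
The bracket is 0.71, giving L* = 0.466/0.0361 = 12.9.

H* ≈ 44.4, L* ≈ 12.9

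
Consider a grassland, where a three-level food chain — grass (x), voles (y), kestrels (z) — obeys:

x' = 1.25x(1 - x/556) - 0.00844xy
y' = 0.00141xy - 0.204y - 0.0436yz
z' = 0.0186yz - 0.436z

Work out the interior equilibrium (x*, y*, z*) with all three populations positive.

x* ≈ 468, y* ≈ 23.4, z* ≈ 10.5

From dz/dt = 0: 0.0186y* = 0.436, so y* = 23.4.
From dx/dt = 0: 1.25(1 - x*/556) = 0.00844·23.4, giving x* = 556·(1 - 0.158) = 468.
From dy/dt = 0: 0.00141·468 - 0.204 = 0.0436z*, so z* = 0.456/0.0436 = 10.5.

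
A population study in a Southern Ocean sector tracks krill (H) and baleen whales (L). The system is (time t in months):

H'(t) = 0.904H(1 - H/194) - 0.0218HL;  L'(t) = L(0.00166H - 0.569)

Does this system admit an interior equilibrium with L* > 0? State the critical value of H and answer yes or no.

Threshold H = 343; K < 343, so no, the predator goes extinct.

The predator equation gives dL/dt > 0 only when H > 0.569/0.00166 = 343.
Without the predator, H → K = 194. Since 194 < 343, the predator cannot invade.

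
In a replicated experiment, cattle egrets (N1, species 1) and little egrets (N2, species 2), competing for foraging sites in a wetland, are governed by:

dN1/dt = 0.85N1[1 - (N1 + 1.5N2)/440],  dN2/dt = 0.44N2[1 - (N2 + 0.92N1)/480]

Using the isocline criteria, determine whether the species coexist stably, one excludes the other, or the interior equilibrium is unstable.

Compare the nullcline intercepts: K1/α12 = 440/1.5 = 293 < K2 = 480; K2/α21 = 480/0.92 = 522 > K1 = 440.
Since the inequalities point opposite ways, species 2 can invade but species 1 cannot.

species 2 excludes species 1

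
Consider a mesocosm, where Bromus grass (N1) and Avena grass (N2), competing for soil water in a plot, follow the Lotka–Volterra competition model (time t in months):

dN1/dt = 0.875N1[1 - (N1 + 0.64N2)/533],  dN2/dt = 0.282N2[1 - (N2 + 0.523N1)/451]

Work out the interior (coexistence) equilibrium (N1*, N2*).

Setting both brackets to zero gives the nullclines N1 + 0.64N2 = 533 and 0.523N1 + N2 = 451.
Substituting N2 = 451 - 0.523N1 into the first: N1(1 - 0.64·0.523) = 533 - 0.64·451.
So N1* = 244/0.665 = 367, and then N2* = 451 - 0.523·367 = 259.

N1* ≈ 367, N2* ≈ 259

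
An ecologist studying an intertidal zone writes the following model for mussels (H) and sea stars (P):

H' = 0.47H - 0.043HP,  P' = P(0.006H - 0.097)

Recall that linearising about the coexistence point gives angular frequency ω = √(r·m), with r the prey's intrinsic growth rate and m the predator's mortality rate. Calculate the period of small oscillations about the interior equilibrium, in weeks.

T ≈ 29.4 weeks

Here r = 0.47 and m = 0.097, so r·m = 0.0456.
ω = √0.0456 = 0.214 per week, hence T = 2π/ω ≈ 29.4 weeks.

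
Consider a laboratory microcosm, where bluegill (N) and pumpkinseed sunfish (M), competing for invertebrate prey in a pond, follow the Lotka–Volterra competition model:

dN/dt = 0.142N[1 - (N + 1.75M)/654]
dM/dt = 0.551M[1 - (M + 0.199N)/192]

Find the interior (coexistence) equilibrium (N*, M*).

N* ≈ 488, M* ≈ 94.9

Setting both brackets to zero gives the nullclines N + 1.75M = 654 and 0.199N + M = 192.
Substituting M = 192 - 0.199N into the first: N(1 - 1.75·0.199) = 654 - 1.75·192.
So N* = 318/0.652 = 488, and then M* = 192 - 0.199·488 = 94.9.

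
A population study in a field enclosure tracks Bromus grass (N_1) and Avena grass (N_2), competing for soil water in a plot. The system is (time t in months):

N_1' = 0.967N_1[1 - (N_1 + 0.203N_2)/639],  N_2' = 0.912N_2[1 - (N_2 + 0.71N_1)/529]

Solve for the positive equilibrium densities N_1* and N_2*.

N_1* ≈ 621, N_2* ≈ 88

Setting both brackets to zero gives the nullclines N_1 + 0.203N_2 = 639 and 0.71N_1 + N_2 = 529.
Substituting N_2 = 529 - 0.71N_1 into the first: N_1(1 - 0.203·0.71) = 639 - 0.203·529.
So N_1* = 532/0.856 = 621, and then N_2* = 529 - 0.71·621 = 88.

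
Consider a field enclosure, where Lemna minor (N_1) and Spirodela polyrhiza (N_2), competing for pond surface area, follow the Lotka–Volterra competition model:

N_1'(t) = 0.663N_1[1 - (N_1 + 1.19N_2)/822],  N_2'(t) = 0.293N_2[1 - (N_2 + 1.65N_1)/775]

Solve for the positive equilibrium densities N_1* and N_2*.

Setting both brackets to zero gives the nullclines N_1 + 1.19N_2 = 822 and 1.65N_1 + N_2 = 775.
Substituting N_2 = 775 - 1.65N_1 into the first: N_1(1 - 1.19·1.65) = 822 - 1.19·775.
So N_1* = -100/-0.963 = 104, and then N_2* = 775 - 1.65·104 = 603.

N_1* ≈ 104, N_2* ≈ 603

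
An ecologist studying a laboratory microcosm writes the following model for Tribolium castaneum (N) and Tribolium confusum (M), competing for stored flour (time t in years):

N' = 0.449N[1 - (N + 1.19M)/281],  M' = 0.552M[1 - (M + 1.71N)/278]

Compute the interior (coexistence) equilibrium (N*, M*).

Setting both brackets to zero gives the nullclines N + 1.19M = 281 and 1.71N + M = 278.
Substituting M = 278 - 1.71N into the first: N(1 - 1.19·1.71) = 281 - 1.19·278.
So N* = -49.8/-1.03 = 48.1, and then M* = 278 - 1.71·48.1 = 196.

N* ≈ 48.1, M* ≈ 196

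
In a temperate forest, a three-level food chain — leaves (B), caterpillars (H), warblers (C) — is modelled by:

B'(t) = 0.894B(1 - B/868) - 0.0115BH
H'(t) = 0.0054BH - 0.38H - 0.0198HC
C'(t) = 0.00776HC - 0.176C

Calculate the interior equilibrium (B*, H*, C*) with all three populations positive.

From dC/dt = 0: 0.00776H* = 0.176, so H* = 22.7.
From dB/dt = 0: 0.894(1 - B*/868) = 0.0115·22.7, giving B* = 868·(1 - 0.292) = 615.
From dH/dt = 0: 0.0054·615 - 0.38 = 0.0198C*, so C* = 2.94/0.0198 = 148.

B* ≈ 615, H* ≈ 22.7, C* ≈ 148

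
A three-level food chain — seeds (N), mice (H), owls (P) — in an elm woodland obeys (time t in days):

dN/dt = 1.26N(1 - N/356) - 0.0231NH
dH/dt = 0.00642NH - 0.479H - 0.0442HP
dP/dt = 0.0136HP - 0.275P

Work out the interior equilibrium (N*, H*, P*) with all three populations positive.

N* ≈ 224, H* ≈ 20.2, P* ≈ 21.7

From dP/dt = 0: 0.0136H* = 0.275, so H* = 20.2.
From dN/dt = 0: 1.26(1 - N*/356) = 0.0231·20.2, giving N* = 356·(1 - 0.371) = 224.
From dH/dt = 0: 0.00642·224 - 0.479 = 0.0442P*, so P* = 0.959/0.0442 = 21.7.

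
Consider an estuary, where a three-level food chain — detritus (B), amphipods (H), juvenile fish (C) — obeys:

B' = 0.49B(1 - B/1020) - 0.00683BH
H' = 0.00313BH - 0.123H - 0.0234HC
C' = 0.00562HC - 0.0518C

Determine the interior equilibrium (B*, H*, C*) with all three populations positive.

B* ≈ 889, H* ≈ 9.22, C* ≈ 114

From dC/dt = 0: 0.00562H* = 0.0518, so H* = 9.22.
From dB/dt = 0: 0.49(1 - B*/1020) = 0.00683·9.22, giving B* = 1020·(1 - 0.128) = 889.
From dH/dt = 0: 0.00313·889 - 0.123 = 0.0234C*, so C* = 2.66/0.0234 = 114.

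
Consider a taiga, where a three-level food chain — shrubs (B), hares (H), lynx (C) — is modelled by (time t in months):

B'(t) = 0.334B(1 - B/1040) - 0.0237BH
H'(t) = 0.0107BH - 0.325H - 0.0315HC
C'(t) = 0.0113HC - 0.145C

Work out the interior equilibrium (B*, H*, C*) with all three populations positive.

B* ≈ 93.1, H* ≈ 12.8, C* ≈ 21.3

From dC/dt = 0: 0.0113H* = 0.145, so H* = 12.8.
From dB/dt = 0: 0.334(1 - B*/1040) = 0.0237·12.8, giving B* = 1040·(1 - 0.911) = 93.1.
From dH/dt = 0: 0.0107·93.1 - 0.325 = 0.0315C*, so C* = 0.671/0.0315 = 21.3.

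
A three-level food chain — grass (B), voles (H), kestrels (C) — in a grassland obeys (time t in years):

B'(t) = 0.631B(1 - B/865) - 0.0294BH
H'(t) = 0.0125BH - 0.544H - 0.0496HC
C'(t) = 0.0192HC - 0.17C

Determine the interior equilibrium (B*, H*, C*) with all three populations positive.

B* ≈ 508, H* ≈ 8.85, C* ≈ 117

From dC/dt = 0: 0.0192H* = 0.17, so H* = 8.85.
From dB/dt = 0: 0.631(1 - B*/865) = 0.0294·8.85, giving B* = 865·(1 - 0.413) = 508.
From dH/dt = 0: 0.0125·508 - 0.544 = 0.0496C*, so C* = 5.81/0.0496 = 117.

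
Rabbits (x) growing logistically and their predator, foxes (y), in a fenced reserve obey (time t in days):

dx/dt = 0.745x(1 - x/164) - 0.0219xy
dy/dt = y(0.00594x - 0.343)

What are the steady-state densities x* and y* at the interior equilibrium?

From dy/dt = 0 with y > 0: 0.00594x* = 0.343, so x* = 57.7.
Substitute into dx/dt = 0: 0.745(1 - 57.7/164) = 0.0219y*.
The bracket is 0.648, giving y* = 0.483/0.0219 = 22.

x* ≈ 57.7, y* ≈ 22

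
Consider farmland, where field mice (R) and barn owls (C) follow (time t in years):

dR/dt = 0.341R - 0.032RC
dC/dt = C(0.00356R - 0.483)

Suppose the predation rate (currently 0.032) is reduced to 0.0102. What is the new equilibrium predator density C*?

At the interior fixed point, setting dR/dt = 0 with R > 0 fixes C* = (prey growth rate)/(RC coefficient) — independent of the other coefficients.
With the change, C* = 0.341/0.0102 = 33.4; it rises from 10.7.

C* ≈ 33.4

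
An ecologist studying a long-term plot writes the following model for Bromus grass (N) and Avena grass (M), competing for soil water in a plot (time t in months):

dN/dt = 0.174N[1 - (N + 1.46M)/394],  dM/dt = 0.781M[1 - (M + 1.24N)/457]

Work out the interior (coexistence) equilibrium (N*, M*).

N* ≈ 337, M* ≈ 38.9

Setting both brackets to zero gives the nullclines N + 1.46M = 394 and 1.24N + M = 457.
Substituting M = 457 - 1.24N into the first: N(1 - 1.46·1.24) = 394 - 1.46·457.
So N* = -273/-0.81 = 337, and then M* = 457 - 1.24·337 = 38.9.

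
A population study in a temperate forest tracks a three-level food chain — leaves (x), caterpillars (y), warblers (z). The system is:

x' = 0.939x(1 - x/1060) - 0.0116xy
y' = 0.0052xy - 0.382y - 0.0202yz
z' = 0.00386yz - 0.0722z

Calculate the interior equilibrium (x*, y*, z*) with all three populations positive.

x* ≈ 815, y* ≈ 18.7, z* ≈ 191

From dz/dt = 0: 0.00386y* = 0.0722, so y* = 18.7.
From dx/dt = 0: 0.939(1 - x*/1060) = 0.0116·18.7, giving x* = 1060·(1 - 0.231) = 815.
From dy/dt = 0: 0.0052·815 - 0.382 = 0.0202z*, so z* = 3.86/0.0202 = 191.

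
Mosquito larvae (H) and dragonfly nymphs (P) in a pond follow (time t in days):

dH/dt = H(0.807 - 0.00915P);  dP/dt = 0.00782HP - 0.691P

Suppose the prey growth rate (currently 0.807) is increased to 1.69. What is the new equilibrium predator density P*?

P* ≈ 185

At the interior fixed point, setting dH/dt = 0 with H > 0 fixes P* = (prey growth rate)/(HP coefficient) — independent of the other coefficients.
With the change, P* = 1.69/0.00915 = 185; it rises from 88.2.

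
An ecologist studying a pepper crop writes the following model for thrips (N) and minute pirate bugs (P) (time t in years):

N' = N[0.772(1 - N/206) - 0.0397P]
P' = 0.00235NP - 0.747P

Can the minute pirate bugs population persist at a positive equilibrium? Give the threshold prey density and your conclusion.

The predator equation gives dP/dt > 0 only when N > 0.747/0.00235 = 318.
Without the predator, N → K = 206. Since 206 < 318, the predator cannot invade.

Threshold N = 318; K < 318, so no, the predator goes extinct.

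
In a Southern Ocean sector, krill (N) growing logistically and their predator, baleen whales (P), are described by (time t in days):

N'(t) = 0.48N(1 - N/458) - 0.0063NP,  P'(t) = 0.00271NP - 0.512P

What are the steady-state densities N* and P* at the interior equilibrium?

N* ≈ 189, P* ≈ 44.8

From dP/dt = 0 with P > 0: 0.00271N* = 0.512, so N* = 189.
Substitute into dN/dt = 0: 0.48(1 - 189/458) = 0.0063P*.
The bracket is 0.587, giving P* = 0.282/0.0063 = 44.8.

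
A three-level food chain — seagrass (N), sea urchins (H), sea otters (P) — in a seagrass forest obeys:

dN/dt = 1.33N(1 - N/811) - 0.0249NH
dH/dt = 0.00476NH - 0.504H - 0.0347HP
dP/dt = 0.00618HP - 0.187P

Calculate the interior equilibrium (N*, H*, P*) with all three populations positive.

From dP/dt = 0: 0.00618H* = 0.187, so H* = 30.3.
From dN/dt = 0: 1.33(1 - N*/811) = 0.0249·30.3, giving N* = 811·(1 - 0.567) = 352.
From dH/dt = 0: 0.00476·352 - 0.504 = 0.0347P*, so P* = 1.17/0.0347 = 33.7.

N* ≈ 352, H* ≈ 30.3, P* ≈ 33.7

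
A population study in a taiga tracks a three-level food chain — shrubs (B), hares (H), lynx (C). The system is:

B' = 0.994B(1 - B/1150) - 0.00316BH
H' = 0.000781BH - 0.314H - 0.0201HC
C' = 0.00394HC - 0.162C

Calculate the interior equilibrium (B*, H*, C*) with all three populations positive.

B* ≈ 1000, H* ≈ 41.1, C* ≈ 23.2

From dC/dt = 0: 0.00394H* = 0.162, so H* = 41.1.
From dB/dt = 0: 0.994(1 - B*/1150) = 0.00316·41.1, giving B* = 1150·(1 - 0.131) = 1000.
From dH/dt = 0: 0.000781·1000 - 0.314 = 0.0201C*, so C* = 0.467/0.0201 = 23.2.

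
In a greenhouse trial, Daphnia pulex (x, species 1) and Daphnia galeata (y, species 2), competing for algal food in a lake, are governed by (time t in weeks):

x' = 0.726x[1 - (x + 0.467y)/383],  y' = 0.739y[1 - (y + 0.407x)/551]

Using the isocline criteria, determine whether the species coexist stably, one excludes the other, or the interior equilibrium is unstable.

Compare the nullcline intercepts: K1/α12 = 383/0.467 = 820 > K2 = 551; K2/α21 = 551/0.407 = 1350 > K1 = 383.
Since both inequalities hold, each species can invade when rare, so the interior equilibrium is stable.

stable coexistence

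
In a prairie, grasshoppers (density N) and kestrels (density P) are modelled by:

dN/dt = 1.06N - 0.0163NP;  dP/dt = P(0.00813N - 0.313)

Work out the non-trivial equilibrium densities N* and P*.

N* ≈ 38.5, P* ≈ 65

Set dP/dt = 0 with P > 0: 0.00813N - 0.313 = 0, so N* = 0.313/0.00813 = 38.5.
Set dN/dt = 0 with N > 0: 1.06 - 0.0163P = 0, so P* = 1.06/0.0163 = 65.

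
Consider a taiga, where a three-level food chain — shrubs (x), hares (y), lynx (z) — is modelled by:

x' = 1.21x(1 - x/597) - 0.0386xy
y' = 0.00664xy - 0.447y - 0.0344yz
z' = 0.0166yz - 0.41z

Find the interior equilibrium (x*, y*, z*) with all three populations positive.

x* ≈ 127, y* ≈ 24.7, z* ≈ 11.4

From dz/dt = 0: 0.0166y* = 0.41, so y* = 24.7.
From dx/dt = 0: 1.21(1 - x*/597) = 0.0386·24.7, giving x* = 597·(1 - 0.788) = 127.
From dy/dt = 0: 0.00664·127 - 0.447 = 0.0344z*, so z* = 0.394/0.0344 = 11.4.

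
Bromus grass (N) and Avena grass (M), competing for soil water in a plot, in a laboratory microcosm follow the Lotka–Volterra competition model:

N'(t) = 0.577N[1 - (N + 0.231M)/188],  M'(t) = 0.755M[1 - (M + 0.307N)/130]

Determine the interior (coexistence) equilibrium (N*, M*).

Setting both brackets to zero gives the nullclines N + 0.231M = 188 and 0.307N + M = 130.
Substituting M = 130 - 0.307N into the first: N(1 - 0.231·0.307) = 188 - 0.231·130.
So N* = 158/0.929 = 170, and then M* = 130 - 0.307·170 = 77.8.

N* ≈ 170, M* ≈ 77.8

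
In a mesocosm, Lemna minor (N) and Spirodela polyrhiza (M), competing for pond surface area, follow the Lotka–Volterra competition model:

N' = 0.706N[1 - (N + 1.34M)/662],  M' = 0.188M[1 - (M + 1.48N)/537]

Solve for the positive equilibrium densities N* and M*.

N* ≈ 58.6, M* ≈ 450

Setting both brackets to zero gives the nullclines N + 1.34M = 662 and 1.48N + M = 537.
Substituting M = 537 - 1.48N into the first: N(1 - 1.34·1.48) = 662 - 1.34·537.
So N* = -57.6/-0.983 = 58.6, and then M* = 537 - 1.48·58.6 = 450.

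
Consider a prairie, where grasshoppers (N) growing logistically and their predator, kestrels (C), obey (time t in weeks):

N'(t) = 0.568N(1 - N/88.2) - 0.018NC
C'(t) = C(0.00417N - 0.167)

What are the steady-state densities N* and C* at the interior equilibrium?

N* ≈ 40, C* ≈ 17.2

From dC/dt = 0 with C > 0: 0.00417N* = 0.167, so N* = 40.
Substitute into dN/dt = 0: 0.568(1 - 40/88.2) = 0.018C*.
The bracket is 0.546, giving C* = 0.31/0.018 = 17.2.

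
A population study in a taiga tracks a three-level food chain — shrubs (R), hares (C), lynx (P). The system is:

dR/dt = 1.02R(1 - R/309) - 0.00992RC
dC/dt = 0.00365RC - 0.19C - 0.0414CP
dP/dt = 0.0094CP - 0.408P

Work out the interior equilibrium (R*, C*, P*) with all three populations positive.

R* ≈ 179, C* ≈ 43.4, P* ≈ 11.2

From dP/dt = 0: 0.0094C* = 0.408, so C* = 43.4.
From dR/dt = 0: 1.02(1 - R*/309) = 0.00992·43.4, giving R* = 309·(1 - 0.422) = 179.
From dC/dt = 0: 0.00365·179 - 0.19 = 0.0414P*, so P* = 0.462/0.0414 = 11.2.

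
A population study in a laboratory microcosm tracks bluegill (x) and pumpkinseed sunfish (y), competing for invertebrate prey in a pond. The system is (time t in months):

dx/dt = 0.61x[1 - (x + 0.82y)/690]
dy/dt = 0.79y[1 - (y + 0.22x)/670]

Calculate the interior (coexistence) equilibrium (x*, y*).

Setting both brackets to zero gives the nullclines x + 0.82y = 690 and 0.22x + y = 670.
Substituting y = 670 - 0.22x into the first: x(1 - 0.82·0.22) = 690 - 0.82·670.
So x* = 141/0.82 = 172, and then y* = 670 - 0.22·172 = 632.

x* ≈ 172, y* ≈ 632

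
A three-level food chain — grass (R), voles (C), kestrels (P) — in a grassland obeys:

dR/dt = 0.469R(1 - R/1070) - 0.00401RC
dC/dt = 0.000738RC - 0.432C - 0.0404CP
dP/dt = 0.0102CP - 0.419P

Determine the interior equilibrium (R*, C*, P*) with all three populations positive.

R* ≈ 694, C* ≈ 41.1, P* ≈ 1.99

From dP/dt = 0: 0.0102C* = 0.419, so C* = 41.1.
From dR/dt = 0: 0.469(1 - R*/1070) = 0.00401·41.1, giving R* = 1070·(1 - 0.351) = 694.
From dC/dt = 0: 0.000738·694 - 0.432 = 0.0404P*, so P* = 0.0803/0.0404 = 1.99.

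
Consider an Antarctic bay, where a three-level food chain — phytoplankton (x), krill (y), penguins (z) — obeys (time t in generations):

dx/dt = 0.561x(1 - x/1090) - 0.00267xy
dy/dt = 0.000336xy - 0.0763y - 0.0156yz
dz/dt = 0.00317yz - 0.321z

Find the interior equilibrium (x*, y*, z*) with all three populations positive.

From dz/dt = 0: 0.00317y* = 0.321, so y* = 101.
From dx/dt = 0: 0.561(1 - x*/1090) = 0.00267·101, giving x* = 1090·(1 - 0.482) = 565.
From dy/dt = 0: 0.000336·565 - 0.0763 = 0.0156z*, so z* = 0.113/0.0156 = 7.27.

x* ≈ 565, y* ≈ 101, z* ≈ 7.27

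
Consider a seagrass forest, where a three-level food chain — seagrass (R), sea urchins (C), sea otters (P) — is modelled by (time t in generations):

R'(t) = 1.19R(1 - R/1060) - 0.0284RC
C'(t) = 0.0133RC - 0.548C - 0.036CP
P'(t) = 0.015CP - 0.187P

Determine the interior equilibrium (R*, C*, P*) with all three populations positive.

From dP/dt = 0: 0.015C* = 0.187, so C* = 12.5.
From dR/dt = 0: 1.19(1 - R*/1060) = 0.0284·12.5, giving R* = 1060·(1 - 0.298) = 745.
From dC/dt = 0: 0.0133·745 - 0.548 = 0.036P*, so P* = 9.36/0.036 = 260.

R* ≈ 745, C* ≈ 12.5, P* ≈ 260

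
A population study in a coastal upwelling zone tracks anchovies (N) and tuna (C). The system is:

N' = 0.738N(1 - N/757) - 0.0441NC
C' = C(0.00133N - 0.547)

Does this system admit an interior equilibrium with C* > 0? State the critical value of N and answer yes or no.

Threshold N = 411; K > 411, so yes, the predator persists.

The predator equation gives dC/dt > 0 only when N > 0.547/0.00133 = 411.
Without the predator, N → K = 757. Since 757 > 411, the predator can invade and persist.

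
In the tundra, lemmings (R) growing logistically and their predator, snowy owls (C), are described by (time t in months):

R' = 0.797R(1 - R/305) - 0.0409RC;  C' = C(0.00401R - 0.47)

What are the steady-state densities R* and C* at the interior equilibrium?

R* ≈ 117, C* ≈ 12

From dC/dt = 0 with C > 0: 0.00401R* = 0.47, so R* = 117.
Substitute into dR/dt = 0: 0.797(1 - 117/305) = 0.0409C*.
The bracket is 0.616, giving C* = 0.491/0.0409 = 12.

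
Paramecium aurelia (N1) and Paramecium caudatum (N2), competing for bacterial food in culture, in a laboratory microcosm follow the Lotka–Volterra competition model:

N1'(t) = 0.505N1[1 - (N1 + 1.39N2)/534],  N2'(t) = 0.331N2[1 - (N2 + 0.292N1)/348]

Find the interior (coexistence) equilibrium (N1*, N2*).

N1* ≈ 84.6, N2* ≈ 323

Setting both brackets to zero gives the nullclines N1 + 1.39N2 = 534 and 0.292N1 + N2 = 348.
Substituting N2 = 348 - 0.292N1 into the first: N1(1 - 1.39·0.292) = 534 - 1.39·348.
So N1* = 50.3/0.594 = 84.6, and then N2* = 348 - 0.292·84.6 = 323.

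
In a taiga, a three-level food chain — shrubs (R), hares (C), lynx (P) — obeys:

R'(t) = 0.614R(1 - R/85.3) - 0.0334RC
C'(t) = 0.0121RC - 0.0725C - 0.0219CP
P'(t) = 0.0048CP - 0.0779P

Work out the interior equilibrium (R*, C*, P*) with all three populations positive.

From dP/dt = 0: 0.0048C* = 0.0779, so C* = 16.2.
From dR/dt = 0: 0.614(1 - R*/85.3) = 0.0334·16.2, giving R* = 85.3·(1 - 0.883) = 10.
From dC/dt = 0: 0.0121·10 - 0.0725 = 0.0219P*, so P* = 0.0484/0.0219 = 2.21.

R* ≈ 10, C* ≈ 16.2, P* ≈ 2.21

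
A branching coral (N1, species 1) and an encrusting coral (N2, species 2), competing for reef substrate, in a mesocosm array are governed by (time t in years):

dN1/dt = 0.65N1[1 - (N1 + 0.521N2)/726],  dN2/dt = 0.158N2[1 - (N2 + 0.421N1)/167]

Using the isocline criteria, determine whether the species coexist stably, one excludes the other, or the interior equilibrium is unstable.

species 1 excludes species 2

Compare the nullcline intercepts: K1/α12 = 726/0.521 = 1390 > K2 = 167; K2/α21 = 167/0.421 = 397 < K1 = 726.
Since the inequalities point opposite ways, species 1 can invade but species 2 cannot.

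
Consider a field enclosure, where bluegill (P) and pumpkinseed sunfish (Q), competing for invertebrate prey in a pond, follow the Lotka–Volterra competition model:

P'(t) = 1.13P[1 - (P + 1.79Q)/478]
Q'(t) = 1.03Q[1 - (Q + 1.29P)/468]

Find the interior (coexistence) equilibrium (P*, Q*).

P* ≈ 275, Q* ≈ 114

Setting both brackets to zero gives the nullclines P + 1.79Q = 478 and 1.29P + Q = 468.
Substituting Q = 468 - 1.29P into the first: P(1 - 1.79·1.29) = 478 - 1.79·468.
So P* = -360/-1.31 = 275, and then Q* = 468 - 1.29·275 = 114.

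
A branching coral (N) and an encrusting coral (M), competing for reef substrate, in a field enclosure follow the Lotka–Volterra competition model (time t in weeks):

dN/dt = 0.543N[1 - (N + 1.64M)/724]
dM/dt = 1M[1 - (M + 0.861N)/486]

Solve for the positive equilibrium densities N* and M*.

N* ≈ 177, M* ≈ 333

Setting both brackets to zero gives the nullclines N + 1.64M = 724 and 0.861N + M = 486.
Substituting M = 486 - 0.861N into the first: N(1 - 1.64·0.861) = 724 - 1.64·486.
So N* = -73/-0.412 = 177, and then M* = 486 - 0.861·177 = 333.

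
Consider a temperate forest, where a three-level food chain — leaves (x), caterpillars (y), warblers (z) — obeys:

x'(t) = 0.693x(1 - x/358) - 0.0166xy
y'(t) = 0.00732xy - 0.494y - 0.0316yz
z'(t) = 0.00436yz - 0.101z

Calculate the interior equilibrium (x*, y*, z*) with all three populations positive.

From dz/dt = 0: 0.00436y* = 0.101, so y* = 23.2.
From dx/dt = 0: 0.693(1 - x*/358) = 0.0166·23.2, giving x* = 358·(1 - 0.555) = 159.
From dy/dt = 0: 0.00732·159 - 0.494 = 0.0316z*, so z* = 0.672/0.0316 = 21.3.

x* ≈ 159, y* ≈ 23.2, z* ≈ 21.3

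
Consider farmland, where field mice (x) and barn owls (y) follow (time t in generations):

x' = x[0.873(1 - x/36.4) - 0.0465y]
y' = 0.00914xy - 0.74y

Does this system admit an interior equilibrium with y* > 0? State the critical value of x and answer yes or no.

The predator equation gives dy/dt > 0 only when x > 0.74/0.00914 = 81.
Without the predator, x → K = 36.4. Since 36.4 < 81, the predator cannot invade.

Threshold x = 81; K < 81, so no, the predator goes extinct.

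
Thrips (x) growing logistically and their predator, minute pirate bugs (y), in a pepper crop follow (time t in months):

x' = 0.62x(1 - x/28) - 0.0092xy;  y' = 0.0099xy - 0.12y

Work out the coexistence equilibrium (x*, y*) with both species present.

x* ≈ 12.1, y* ≈ 38.2

From dy/dt = 0 with y > 0: 0.0099x* = 0.12, so x* = 12.1.
Substitute into dx/dt = 0: 0.62(1 - 12.1/28) = 0.0092y*.
The bracket is 0.567, giving y* = 0.352/0.0092 = 38.2.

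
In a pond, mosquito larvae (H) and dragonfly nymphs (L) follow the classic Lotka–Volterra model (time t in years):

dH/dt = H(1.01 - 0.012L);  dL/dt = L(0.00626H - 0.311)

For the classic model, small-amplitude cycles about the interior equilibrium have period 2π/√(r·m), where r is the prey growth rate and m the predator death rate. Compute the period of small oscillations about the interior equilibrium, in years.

T ≈ 11.2 years

Here r = 1.01 and m = 0.311, so r·m = 0.314.
ω = √0.314 = 0.56 per year, hence T = 2π/ω ≈ 11.2 years.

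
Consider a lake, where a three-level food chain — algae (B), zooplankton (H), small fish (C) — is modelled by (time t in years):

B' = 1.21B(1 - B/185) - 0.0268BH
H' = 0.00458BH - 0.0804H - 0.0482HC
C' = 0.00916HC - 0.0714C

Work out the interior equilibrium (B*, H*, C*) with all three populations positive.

From dC/dt = 0: 0.00916H* = 0.0714, so H* = 7.79.
From dB/dt = 0: 1.21(1 - B*/185) = 0.0268·7.79, giving B* = 185·(1 - 0.173) = 153.
From dH/dt = 0: 0.00458·153 - 0.0804 = 0.0482C*, so C* = 0.621/0.0482 = 12.9.

B* ≈ 153, H* ≈ 7.79, C* ≈ 12.9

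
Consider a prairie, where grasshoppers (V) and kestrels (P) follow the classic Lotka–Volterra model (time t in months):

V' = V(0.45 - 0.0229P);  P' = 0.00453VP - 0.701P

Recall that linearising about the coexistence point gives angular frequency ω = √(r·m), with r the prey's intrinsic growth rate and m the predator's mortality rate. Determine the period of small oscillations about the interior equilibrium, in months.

T ≈ 11.2 months

Here r = 0.45 and m = 0.701, so r·m = 0.315.
ω = √0.315 = 0.562 per month, hence T = 2π/ω ≈ 11.2 months.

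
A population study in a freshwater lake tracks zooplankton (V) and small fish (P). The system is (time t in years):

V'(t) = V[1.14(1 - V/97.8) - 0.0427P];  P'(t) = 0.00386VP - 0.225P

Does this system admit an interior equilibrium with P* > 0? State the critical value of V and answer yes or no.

The predator equation gives dP/dt > 0 only when V > 0.225/0.00386 = 58.3.
Without the predator, V → K = 97.8. Since 97.8 > 58.3, the predator can invade and persist.

Threshold V = 58.3; K > 58.3, so yes, the predator persists.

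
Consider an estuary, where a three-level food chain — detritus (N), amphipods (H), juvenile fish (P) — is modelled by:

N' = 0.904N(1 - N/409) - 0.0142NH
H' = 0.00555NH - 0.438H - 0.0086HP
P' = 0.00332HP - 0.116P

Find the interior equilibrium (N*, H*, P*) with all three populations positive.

N* ≈ 185, H* ≈ 34.9, P* ≈ 68.2

From dP/dt = 0: 0.00332H* = 0.116, so H* = 34.9.
From dN/dt = 0: 0.904(1 - N*/409) = 0.0142·34.9, giving N* = 409·(1 - 0.549) = 185.
From dH/dt = 0: 0.00555·185 - 0.438 = 0.0086P*, so P* = 0.586/0.0086 = 68.2.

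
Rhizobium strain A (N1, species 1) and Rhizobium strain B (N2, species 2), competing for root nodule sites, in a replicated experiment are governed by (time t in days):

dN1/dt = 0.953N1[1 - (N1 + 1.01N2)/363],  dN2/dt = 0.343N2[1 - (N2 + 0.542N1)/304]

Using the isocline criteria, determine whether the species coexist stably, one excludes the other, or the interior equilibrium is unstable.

Compare the nullcline intercepts: K1/α12 = 363/1.01 = 359 > K2 = 304; K2/α21 = 304/0.542 = 561 > K1 = 363.
Since both inequalities hold, each species can invade when rare, so the interior equilibrium is stable.

stable coexistence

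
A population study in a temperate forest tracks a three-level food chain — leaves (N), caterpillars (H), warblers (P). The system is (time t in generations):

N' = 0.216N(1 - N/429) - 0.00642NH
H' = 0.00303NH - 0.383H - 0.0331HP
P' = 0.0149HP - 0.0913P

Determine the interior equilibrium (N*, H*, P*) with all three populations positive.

From dP/dt = 0: 0.0149H* = 0.0913, so H* = 6.13.
From dN/dt = 0: 0.216(1 - N*/429) = 0.00642·6.13, giving N* = 429·(1 - 0.182) = 351.
From dH/dt = 0: 0.00303·351 - 0.383 = 0.0331P*, so P* = 0.68/0.0331 = 20.5.

N* ≈ 351, H* ≈ 6.13, P* ≈ 20.5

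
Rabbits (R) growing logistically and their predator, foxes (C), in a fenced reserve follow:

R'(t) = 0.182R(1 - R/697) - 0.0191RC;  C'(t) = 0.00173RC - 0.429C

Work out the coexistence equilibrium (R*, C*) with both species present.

R* ≈ 248, C* ≈ 6.14

From dC/dt = 0 with C > 0: 0.00173R* = 0.429, so R* = 248.
Substitute into dR/dt = 0: 0.182(1 - 248/697) = 0.0191C*.
The bracket is 0.644, giving C* = 0.117/0.0191 = 6.14.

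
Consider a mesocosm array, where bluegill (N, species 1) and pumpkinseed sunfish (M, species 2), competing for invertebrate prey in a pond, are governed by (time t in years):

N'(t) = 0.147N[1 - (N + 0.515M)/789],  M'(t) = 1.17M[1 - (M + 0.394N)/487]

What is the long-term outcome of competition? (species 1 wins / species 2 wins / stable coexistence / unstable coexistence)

stable coexistence

Compare the nullcline intercepts: K1/α12 = 789/0.515 = 1530 > K2 = 487; K2/α21 = 487/0.394 = 1240 > K1 = 789.
Since both inequalities hold, each species can invade when rare, so the interior equilibrium is stable.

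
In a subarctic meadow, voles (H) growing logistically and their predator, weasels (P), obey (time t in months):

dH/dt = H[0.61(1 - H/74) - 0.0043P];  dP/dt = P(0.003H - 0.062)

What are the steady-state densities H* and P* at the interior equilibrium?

From dP/dt = 0 with P > 0: 0.003H* = 0.062, so H* = 20.7.
Substitute into dH/dt = 0: 0.61(1 - 20.7/74) = 0.0043P*.
The bracket is 0.721, giving P* = 0.44/0.0043 = 102.

H* ≈ 20.7, P* ≈ 102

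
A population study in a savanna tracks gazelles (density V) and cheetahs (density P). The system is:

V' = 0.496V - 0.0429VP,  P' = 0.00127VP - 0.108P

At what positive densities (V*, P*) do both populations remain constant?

V* ≈ 85, P* ≈ 11.6

Set dP/dt = 0 with P > 0: 0.00127V - 0.108 = 0, so V* = 0.108/0.00127 = 85.
Set dV/dt = 0 with V > 0: 0.496 - 0.0429P = 0, so P* = 0.496/0.0429 = 11.6.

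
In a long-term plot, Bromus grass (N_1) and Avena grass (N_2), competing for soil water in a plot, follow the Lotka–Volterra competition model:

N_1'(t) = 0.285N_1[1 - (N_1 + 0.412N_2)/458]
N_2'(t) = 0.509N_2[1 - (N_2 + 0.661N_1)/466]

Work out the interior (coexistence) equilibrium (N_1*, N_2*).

Setting both brackets to zero gives the nullclines N_1 + 0.412N_2 = 458 and 0.661N_1 + N_2 = 466.
Substituting N_2 = 466 - 0.661N_1 into the first: N_1(1 - 0.412·0.661) = 458 - 0.412·466.
So N_1* = 266/0.728 = 366, and then N_2* = 466 - 0.661·366 = 224.

N_1* ≈ 366, N_2* ≈ 224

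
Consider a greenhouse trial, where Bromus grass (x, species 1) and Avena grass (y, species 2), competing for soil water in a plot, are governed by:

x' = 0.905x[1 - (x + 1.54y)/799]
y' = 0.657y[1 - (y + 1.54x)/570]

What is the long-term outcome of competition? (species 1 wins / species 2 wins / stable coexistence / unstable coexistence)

Compare the nullcline intercepts: K1/α12 = 799/1.54 = 519 < K2 = 570; K2/α21 = 570/1.54 = 370 < K1 = 799.
Since both are reversed, neither can invade when rare; the interior point is a saddle.

unstable coexistence (outcome depends on initial conditions)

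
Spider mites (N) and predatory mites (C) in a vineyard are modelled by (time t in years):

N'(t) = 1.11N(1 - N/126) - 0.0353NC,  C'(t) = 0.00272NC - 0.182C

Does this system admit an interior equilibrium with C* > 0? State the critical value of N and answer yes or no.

The predator equation gives dC/dt > 0 only when N > 0.182/0.00272 = 66.9.
Without the predator, N → K = 126. Since 126 > 66.9, the predator can invade and persist.

Threshold N = 66.9; K > 66.9, so yes, the predator persists.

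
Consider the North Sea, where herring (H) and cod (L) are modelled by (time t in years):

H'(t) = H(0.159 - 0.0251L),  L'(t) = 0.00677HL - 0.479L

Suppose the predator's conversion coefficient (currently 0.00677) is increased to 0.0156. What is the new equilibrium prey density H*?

At the interior fixed point, setting dL/dt = 0 with L > 0 fixes H* = (predator death rate)/(HL coefficient) — independent of the other coefficients.
With the change, H* = 0.479/0.0156 = 30.7; it falls from 70.8.

H* ≈ 30.7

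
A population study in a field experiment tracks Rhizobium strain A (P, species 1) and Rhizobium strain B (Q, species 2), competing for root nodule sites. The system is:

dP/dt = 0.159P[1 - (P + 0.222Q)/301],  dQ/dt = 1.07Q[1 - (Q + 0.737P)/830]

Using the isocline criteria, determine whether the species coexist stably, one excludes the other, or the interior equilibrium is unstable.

Compare the nullcline intercepts: K1/α12 = 301/0.222 = 1360 > K2 = 830; K2/α21 = 830/0.737 = 1130 > K1 = 301.
Since both inequalities hold, each species can invade when rare, so the interior equilibrium is stable.

stable coexistence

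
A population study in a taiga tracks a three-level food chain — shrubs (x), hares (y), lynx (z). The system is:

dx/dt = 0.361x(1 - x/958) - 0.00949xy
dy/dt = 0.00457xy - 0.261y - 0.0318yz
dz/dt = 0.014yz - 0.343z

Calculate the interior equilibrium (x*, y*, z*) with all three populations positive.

x* ≈ 341, y* ≈ 24.5, z* ≈ 40.8

From dz/dt = 0: 0.014y* = 0.343, so y* = 24.5.
From dx/dt = 0: 0.361(1 - x*/958) = 0.00949·24.5, giving x* = 958·(1 - 0.644) = 341.
From dy/dt = 0: 0.00457·341 - 0.261 = 0.0318z*, so z* = 1.3/0.0318 = 40.8.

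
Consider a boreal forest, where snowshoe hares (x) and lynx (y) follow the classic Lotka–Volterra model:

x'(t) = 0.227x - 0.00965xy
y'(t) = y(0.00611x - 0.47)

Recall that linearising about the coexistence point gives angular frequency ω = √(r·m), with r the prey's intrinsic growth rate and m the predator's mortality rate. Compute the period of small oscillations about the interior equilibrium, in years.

Here r = 0.227 and m = 0.47, so r·m = 0.107.
ω = √0.107 = 0.327 per year, hence T = 2π/ω ≈ 19.2 years.

T ≈ 19.2 years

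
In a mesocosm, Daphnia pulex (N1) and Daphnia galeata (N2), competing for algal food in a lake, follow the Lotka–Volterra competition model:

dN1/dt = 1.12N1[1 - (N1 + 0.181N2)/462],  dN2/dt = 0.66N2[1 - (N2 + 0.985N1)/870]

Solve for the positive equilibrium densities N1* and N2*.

Setting both brackets to zero gives the nullclines N1 + 0.181N2 = 462 and 0.985N1 + N2 = 870.
Substituting N2 = 870 - 0.985N1 into the first: N1(1 - 0.181·0.985) = 462 - 0.181·870.
So N1* = 305/0.822 = 371, and then N2* = 870 - 0.985·371 = 505.

N1* ≈ 371, N2* ≈ 505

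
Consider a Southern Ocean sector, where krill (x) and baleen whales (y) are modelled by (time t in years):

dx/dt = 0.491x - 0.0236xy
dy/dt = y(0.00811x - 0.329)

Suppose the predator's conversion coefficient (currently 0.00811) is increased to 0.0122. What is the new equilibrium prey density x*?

x* ≈ 27

At the interior fixed point, setting dy/dt = 0 with y > 0 fixes x* = (predator death rate)/(xy coefficient) — independent of the other coefficients.
With the change, x* = 0.329/0.0122 = 27; it falls from 40.6.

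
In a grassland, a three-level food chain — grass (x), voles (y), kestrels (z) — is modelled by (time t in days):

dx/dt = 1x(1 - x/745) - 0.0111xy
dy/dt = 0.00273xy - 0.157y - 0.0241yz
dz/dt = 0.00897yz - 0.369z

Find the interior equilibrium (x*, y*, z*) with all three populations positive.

x* ≈ 405, y* ≈ 41.1, z* ≈ 39.3

From dz/dt = 0: 0.00897y* = 0.369, so y* = 41.1.
From dx/dt = 0: 1(1 - x*/745) = 0.0111·41.1, giving x* = 745·(1 - 0.457) = 405.
From dy/dt = 0: 0.00273·405 - 0.157 = 0.0241z*, so z* = 0.948/0.0241 = 39.3.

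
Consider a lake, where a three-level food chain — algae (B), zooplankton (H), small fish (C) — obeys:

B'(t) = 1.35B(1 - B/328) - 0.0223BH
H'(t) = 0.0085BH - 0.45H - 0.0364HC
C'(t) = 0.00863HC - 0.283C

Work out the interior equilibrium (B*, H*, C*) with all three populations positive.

From dC/dt = 0: 0.00863H* = 0.283, so H* = 32.8.
From dB/dt = 0: 1.35(1 - B*/328) = 0.0223·32.8, giving B* = 328·(1 - 0.542) = 150.
From dH/dt = 0: 0.0085·150 - 0.45 = 0.0364C*, so C* = 0.828/0.0364 = 22.7.

B* ≈ 150, H* ≈ 32.8, C* ≈ 22.7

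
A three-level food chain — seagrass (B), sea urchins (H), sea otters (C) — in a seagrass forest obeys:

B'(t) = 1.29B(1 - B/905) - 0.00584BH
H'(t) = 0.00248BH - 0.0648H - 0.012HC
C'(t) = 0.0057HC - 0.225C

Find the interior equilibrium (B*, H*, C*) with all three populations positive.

B* ≈ 743, H* ≈ 39.5, C* ≈ 148

From dC/dt = 0: 0.0057H* = 0.225, so H* = 39.5.
From dB/dt = 0: 1.29(1 - B*/905) = 0.00584·39.5, giving B* = 905·(1 - 0.179) = 743.
From dH/dt = 0: 0.00248·743 - 0.0648 = 0.012C*, so C* = 1.78/0.012 = 148.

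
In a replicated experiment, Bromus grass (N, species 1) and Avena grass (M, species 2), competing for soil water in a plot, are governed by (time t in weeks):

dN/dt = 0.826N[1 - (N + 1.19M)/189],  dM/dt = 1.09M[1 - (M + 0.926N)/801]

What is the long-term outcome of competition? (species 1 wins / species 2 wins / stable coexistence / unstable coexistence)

species 2 excludes species 1

Compare the nullcline intercepts: K1/α12 = 189/1.19 = 159 < K2 = 801; K2/α21 = 801/0.926 = 865 > K1 = 189.
Since the inequalities point opposite ways, species 2 can invade but species 1 cannot.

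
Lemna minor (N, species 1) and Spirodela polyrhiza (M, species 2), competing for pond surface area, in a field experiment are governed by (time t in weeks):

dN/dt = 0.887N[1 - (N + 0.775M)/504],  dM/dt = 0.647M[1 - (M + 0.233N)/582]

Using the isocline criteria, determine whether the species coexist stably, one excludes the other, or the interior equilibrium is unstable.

Compare the nullcline intercepts: K1/α12 = 504/0.775 = 650 > K2 = 582; K2/α21 = 582/0.233 = 2500 > K1 = 504.
Since both inequalities hold, each species can invade when rare, so the interior equilibrium is stable.

stable coexistence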